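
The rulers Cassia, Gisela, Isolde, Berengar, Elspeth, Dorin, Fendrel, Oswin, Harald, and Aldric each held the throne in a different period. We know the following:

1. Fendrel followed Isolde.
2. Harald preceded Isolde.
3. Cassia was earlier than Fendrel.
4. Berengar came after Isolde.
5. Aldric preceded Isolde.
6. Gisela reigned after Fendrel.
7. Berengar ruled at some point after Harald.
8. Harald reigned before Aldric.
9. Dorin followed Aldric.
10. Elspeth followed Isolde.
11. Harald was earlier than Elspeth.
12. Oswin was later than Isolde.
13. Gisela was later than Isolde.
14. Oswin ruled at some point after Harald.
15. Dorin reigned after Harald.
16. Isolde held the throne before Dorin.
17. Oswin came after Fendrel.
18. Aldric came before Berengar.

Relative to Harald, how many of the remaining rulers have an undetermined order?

1

Forced after Harald: Aldric, Berengar, Dorin, Elspeth, Fendrel, Gisela, Isolde, and Oswin.
That leaves Cassia with no forced order relative to Harald — 1.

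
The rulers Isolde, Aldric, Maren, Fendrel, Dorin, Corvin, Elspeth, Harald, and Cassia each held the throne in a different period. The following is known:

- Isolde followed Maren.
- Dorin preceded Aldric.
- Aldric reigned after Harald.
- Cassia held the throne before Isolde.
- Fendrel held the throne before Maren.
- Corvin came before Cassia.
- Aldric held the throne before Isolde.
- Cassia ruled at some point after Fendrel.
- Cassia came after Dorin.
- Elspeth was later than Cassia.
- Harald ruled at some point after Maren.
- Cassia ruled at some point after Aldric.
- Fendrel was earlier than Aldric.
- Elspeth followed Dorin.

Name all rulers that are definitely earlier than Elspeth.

Directly stated before Elspeth: Cassia and Dorin.
Aldric reaches Elspeth via Aldric → Cassia → Elspeth.
Corvin reaches Elspeth via Corvin → Cassia → Elspeth.
Fendrel reaches Elspeth via Fendrel → Cassia → Elspeth.
Likewise Harald and Maren each reach Elspeth by chaining the stated constraints.
No chain forces Isolde ahead of Elspeth.

Aldric, Cassia, Corvin, Dorin, Fendrel, Harald, Maren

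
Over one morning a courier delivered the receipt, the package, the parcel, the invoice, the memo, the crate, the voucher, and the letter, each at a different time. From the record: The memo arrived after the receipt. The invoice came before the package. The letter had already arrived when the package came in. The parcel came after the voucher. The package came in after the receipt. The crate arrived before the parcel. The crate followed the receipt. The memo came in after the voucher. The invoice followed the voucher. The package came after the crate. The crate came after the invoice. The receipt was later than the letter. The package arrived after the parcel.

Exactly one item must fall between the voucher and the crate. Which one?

the invoice

Tracing the constraints gives the voucher → the invoice → the crate, so the invoice sits after the voucher and before the crate.
No other item is forced both after the voucher and before the crate.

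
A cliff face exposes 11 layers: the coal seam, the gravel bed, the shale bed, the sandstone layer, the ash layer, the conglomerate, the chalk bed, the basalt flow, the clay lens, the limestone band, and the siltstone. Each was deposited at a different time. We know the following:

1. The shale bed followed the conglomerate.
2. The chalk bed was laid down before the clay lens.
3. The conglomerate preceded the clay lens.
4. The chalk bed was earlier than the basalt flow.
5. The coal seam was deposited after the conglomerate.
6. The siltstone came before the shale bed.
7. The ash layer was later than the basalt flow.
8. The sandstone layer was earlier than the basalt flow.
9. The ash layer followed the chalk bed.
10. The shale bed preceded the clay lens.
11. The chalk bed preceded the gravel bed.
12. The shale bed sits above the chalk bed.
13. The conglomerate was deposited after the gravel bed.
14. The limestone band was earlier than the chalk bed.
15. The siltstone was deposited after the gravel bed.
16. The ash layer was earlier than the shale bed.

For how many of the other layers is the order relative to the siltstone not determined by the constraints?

5

Forced before the siltstone: the chalk bed, the gravel bed, and the limestone band; forced after the siltstone: the clay lens and the shale bed.
That leaves the ash layer, the basalt flow, the coal seam, the conglomerate, and the sandstone layer with no forced order relative to the siltstone — 5.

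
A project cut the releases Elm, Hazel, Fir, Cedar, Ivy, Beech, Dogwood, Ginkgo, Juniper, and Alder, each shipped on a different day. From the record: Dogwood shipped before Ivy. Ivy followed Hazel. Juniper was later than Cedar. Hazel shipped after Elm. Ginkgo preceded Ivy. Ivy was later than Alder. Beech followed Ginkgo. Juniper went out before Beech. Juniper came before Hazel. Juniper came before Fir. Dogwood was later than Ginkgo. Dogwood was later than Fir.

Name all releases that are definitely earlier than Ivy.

Alder, Cedar, Dogwood, Elm, Fir, Ginkgo, Hazel, Juniper

Directly stated before Ivy: Alder, Dogwood, Ginkgo, and Hazel.
Cedar reaches Ivy via Cedar → Juniper → Hazel → Ivy.
Elm reaches Ivy via Elm → Hazel → Ivy.
Fir reaches Ivy via Fir → Dogwood → Ivy.
Likewise Juniper reaches Ivy by chaining the stated constraints.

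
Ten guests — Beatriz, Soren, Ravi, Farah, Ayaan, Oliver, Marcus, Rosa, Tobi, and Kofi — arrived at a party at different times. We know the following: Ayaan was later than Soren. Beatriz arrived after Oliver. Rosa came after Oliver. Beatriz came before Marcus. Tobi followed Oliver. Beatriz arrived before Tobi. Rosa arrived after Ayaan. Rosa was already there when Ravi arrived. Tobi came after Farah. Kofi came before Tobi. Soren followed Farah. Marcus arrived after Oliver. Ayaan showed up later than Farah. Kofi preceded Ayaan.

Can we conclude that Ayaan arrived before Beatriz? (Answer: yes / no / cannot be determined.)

No chain of stated constraints runs from Ayaan to Beatriz, and none runs from Beatriz to Ayaan either.
So the relative order of Ayaan and Beatriz is not fixed by the given facts.

cannot be determined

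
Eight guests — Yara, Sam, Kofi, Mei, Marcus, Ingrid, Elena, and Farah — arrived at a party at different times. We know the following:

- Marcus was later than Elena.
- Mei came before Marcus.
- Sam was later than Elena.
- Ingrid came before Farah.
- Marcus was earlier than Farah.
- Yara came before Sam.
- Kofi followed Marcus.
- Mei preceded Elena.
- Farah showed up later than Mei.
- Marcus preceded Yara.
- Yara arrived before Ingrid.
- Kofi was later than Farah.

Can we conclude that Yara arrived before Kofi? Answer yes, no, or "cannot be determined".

Chain the constraints: Yara → Ingrid → Farah → Kofi. Each link is directly stated, so Yara comes before Kofi.

yes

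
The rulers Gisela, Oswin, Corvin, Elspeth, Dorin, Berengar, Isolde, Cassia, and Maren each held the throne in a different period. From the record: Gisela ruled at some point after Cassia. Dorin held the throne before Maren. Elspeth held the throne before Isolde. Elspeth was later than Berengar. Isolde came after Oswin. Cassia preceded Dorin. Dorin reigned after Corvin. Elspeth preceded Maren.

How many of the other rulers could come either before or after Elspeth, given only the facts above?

Forced before Elspeth: Berengar; forced after Elspeth: Isolde and Maren.
That leaves Cassia, Corvin, Dorin, Gisela, and Oswin with no forced order relative to Elspeth — 5.

5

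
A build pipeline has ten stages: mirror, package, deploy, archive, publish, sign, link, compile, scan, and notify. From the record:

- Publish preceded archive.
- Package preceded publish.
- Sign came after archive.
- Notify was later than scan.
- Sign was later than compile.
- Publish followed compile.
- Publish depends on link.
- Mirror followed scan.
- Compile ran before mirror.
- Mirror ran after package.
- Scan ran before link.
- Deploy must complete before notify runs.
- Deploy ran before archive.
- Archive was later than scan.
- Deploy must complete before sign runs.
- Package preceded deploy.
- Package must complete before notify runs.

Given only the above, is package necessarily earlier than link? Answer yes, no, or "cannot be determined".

cannot be determined

No chain of stated constraints runs from package to link, and none runs from link to package either.
So the relative order of package and link is not fixed by the given facts.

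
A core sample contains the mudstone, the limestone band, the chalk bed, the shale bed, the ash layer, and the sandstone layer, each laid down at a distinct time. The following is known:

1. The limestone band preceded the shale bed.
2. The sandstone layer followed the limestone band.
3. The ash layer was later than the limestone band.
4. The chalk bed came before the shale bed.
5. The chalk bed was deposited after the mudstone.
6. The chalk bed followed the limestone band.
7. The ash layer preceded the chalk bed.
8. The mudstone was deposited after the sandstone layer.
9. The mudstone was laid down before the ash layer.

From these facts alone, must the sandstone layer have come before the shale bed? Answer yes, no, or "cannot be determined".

yes

Chain the constraints: the sandstone layer → the mudstone → the chalk bed → the shale bed. Each link is directly stated, so the sandstone layer comes before the shale bed.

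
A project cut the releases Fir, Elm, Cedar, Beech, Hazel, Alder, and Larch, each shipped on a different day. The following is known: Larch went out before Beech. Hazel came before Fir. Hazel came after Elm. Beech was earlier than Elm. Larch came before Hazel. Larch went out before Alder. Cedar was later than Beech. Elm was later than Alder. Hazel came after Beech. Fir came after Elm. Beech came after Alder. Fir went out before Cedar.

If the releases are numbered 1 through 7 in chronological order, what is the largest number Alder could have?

Alder must come before Beech, Cedar, Elm, Fir, and Hazel — 5 releases forced after it.
Everything else can be placed before Alder in some valid order, so Alder can sit as late as position 7 − 5 = 2.

2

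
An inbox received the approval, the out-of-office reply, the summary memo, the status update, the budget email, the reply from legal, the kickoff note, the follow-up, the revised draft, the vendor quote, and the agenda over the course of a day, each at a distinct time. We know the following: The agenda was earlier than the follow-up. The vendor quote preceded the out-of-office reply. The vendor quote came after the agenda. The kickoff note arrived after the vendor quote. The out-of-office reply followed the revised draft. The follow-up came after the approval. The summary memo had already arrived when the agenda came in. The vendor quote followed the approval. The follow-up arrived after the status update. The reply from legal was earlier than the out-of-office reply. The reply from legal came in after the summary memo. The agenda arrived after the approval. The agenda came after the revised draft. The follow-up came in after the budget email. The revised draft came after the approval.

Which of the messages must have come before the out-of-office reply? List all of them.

the agenda, the approval, the reply from legal, the revised draft, the summary memo, the vendor quote

Directly stated before the out-of-office reply: the reply from legal, the revised draft, and the vendor quote.
The agenda reaches the out-of-office reply via the agenda → the vendor quote → the out-of-office reply.
The approval reaches the out-of-office reply via the approval → the revised draft → the out-of-office reply.
The summary memo reaches the out-of-office reply via the summary memo → the reply from legal → the out-of-office reply.
No chain forces the follow-up (or any of the others) ahead of the out-of-office reply.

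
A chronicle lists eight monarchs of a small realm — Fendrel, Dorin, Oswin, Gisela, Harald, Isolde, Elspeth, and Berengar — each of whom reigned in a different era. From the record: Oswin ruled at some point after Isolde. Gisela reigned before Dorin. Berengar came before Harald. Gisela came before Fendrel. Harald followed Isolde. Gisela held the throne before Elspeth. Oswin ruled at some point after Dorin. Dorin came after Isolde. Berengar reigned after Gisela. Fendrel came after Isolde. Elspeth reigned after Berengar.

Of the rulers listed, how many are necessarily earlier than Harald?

Directly stated before Harald: Berengar and Isolde.
Gisela reaches Harald via Gisela → Berengar → Harald.
No chain forces Elspeth (or any of the others) ahead of Harald.
That's Berengar, Gisela, and Isolde — 3 in all.

3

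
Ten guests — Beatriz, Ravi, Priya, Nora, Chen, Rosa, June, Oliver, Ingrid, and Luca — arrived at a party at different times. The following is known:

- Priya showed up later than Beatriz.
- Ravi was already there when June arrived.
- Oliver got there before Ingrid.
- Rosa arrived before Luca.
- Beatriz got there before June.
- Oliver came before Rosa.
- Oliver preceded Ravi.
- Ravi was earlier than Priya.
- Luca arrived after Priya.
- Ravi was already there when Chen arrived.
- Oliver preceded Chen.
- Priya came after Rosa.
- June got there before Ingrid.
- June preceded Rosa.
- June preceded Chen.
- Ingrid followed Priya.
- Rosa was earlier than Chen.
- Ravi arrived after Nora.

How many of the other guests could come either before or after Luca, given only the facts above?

2

Forced before Luca: Beatriz, June, Nora, Oliver, Priya, Ravi, and Rosa.
That leaves Chen and Ingrid with no forced order relative to Luca — 2.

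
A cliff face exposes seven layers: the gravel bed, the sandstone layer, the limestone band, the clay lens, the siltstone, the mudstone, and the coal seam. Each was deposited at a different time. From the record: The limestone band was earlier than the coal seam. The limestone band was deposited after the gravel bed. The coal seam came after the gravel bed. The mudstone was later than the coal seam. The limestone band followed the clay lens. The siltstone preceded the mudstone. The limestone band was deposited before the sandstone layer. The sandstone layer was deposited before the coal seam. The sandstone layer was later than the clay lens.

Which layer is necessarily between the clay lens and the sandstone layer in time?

Tracing the constraints gives the clay lens → the limestone band → the sandstone layer, so the limestone band sits after the clay lens and before the sandstone layer.
No other layer is forced both after the clay lens and before the sandstone layer.

the limestone band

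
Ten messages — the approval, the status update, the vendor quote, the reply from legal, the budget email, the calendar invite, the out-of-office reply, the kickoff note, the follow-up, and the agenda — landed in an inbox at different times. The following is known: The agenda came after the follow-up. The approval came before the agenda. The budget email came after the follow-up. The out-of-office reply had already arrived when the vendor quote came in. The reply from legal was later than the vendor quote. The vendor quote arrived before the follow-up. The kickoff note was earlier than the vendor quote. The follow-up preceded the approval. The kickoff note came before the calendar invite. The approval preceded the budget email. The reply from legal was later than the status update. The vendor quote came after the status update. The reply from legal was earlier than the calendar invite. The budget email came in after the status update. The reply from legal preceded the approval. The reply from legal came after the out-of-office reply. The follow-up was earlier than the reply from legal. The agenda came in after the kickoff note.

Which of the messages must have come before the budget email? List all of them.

the approval, the follow-up, the kickoff note, the out-of-office reply, the reply from legal, the status update, the vendor quote

Directly stated before the budget email: the approval, the follow-up, and the status update.
The kickoff note reaches the budget email via the kickoff note → the vendor quote → the follow-up → the budget email.
The out-of-office reply reaches the budget email via the out-of-office reply → the reply from legal → the approval → the budget email.
The reply from legal reaches the budget email via the reply from legal → the approval → the budget email.
Likewise the vendor quote reaches the budget email by chaining the stated constraints.
No chain forces the agenda (or any of the others) ahead of the budget email.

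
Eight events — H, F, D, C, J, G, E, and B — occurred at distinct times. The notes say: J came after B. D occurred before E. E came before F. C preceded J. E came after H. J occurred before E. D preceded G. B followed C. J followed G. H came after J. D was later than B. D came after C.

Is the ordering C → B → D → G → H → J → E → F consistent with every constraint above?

no

The constraints require J before H, but in the proposed sequence H appears ahead of J. That one violation is enough.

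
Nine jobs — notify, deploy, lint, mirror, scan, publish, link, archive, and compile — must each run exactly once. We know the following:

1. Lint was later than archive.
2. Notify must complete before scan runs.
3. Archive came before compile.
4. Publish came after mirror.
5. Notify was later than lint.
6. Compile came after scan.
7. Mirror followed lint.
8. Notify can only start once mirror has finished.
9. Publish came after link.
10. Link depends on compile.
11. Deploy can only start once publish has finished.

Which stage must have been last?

Every other stage has a chain of constraints placing it before deploy, so deploy is last.

deploy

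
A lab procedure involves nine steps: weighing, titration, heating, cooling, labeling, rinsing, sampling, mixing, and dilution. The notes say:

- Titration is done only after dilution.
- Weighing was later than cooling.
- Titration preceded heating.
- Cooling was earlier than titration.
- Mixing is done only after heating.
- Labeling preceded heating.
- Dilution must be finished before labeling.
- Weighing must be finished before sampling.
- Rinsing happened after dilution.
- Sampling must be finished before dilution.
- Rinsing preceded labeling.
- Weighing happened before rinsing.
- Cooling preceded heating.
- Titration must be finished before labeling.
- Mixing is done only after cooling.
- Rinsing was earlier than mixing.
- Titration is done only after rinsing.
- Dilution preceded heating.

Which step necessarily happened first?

Cooling has a chain of constraints placing it before every other step, so cooling must be first.

cooling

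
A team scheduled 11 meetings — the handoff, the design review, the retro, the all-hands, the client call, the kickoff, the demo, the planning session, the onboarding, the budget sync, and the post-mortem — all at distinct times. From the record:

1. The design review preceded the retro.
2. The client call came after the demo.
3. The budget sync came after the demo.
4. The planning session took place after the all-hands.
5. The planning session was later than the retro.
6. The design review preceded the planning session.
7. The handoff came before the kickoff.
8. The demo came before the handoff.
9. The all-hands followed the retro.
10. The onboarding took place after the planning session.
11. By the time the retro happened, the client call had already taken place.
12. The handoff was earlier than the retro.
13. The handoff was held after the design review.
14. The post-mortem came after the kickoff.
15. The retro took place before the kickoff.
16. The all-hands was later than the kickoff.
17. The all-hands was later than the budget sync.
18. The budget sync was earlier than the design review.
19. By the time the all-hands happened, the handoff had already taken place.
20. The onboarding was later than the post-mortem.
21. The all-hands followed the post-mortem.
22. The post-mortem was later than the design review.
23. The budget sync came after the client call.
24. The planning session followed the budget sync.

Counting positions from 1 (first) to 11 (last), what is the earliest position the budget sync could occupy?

The client call and the demo must both come before the budget sync — 2 forced predecessors.
Nothing else is forced ahead of the budget sync, so its earliest slot is position 2 + 1 = 3.

3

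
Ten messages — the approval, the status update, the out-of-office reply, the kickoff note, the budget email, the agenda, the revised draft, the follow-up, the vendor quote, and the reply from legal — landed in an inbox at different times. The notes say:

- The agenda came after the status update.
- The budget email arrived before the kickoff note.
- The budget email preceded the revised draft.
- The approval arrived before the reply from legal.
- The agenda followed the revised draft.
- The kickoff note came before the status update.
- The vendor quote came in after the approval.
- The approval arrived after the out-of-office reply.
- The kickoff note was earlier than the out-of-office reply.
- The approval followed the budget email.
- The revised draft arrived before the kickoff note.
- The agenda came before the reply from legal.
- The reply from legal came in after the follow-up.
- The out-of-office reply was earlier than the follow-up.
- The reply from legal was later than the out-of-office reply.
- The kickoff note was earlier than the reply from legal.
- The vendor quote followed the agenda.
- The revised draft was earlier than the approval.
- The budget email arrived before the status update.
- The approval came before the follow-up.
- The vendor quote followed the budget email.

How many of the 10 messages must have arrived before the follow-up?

Directly stated before the follow-up: the approval and the out-of-office reply.
The budget email reaches the follow-up via the budget email → the approval → the follow-up.
The kickoff note reaches the follow-up via the kickoff note → the out-of-office reply → the follow-up.
The revised draft reaches the follow-up via the revised draft → the approval → the follow-up.
That's the approval, the budget email, the kickoff note, the out-of-office reply, and the revised draft — 5 in all.

5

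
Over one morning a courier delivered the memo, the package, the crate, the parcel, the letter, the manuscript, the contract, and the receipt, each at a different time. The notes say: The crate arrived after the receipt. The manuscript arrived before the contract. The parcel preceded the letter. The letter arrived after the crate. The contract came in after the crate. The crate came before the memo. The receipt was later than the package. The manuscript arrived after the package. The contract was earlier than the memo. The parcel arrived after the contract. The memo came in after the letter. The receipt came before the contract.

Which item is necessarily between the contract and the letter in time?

the parcel

Tracing the constraints gives the contract → the parcel → the letter, so the parcel sits after the contract and before the letter.
No other item is forced both after the contract and before the letter.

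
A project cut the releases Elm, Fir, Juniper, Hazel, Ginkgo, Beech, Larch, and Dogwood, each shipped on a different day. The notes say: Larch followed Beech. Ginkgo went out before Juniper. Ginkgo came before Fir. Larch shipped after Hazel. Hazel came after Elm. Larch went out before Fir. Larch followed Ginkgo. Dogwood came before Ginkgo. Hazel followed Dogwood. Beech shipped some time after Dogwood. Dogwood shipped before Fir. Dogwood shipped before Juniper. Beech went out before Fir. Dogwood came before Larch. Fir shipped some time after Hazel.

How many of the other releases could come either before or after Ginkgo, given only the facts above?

Forced before Ginkgo: Dogwood; forced after Ginkgo: Fir, Juniper, and Larch.
That leaves Beech, Elm, and Hazel with no forced order relative to Ginkgo — 3.

3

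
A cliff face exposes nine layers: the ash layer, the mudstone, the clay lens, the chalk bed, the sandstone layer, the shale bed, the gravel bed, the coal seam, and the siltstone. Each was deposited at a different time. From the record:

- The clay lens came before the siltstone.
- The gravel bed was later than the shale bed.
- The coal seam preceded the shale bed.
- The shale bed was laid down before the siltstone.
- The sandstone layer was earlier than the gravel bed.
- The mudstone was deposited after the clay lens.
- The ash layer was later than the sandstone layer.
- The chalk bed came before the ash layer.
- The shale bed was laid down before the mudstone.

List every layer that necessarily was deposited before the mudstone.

Directly stated before the mudstone: the clay lens and the shale bed.
The coal seam reaches the mudstone via the coal seam → the shale bed → the mudstone.
No chain forces the gravel bed (or any of the others) ahead of the mudstone.

the clay lens, the coal seam, the shale bed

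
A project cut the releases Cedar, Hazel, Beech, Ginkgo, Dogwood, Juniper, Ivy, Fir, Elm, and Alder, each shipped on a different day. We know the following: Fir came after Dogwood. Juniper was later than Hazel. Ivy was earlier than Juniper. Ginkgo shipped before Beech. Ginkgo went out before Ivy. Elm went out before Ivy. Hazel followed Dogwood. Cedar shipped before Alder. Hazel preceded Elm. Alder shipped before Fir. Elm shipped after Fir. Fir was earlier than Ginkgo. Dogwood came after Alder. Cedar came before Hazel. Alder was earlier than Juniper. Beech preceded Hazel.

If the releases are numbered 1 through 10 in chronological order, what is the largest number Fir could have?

4

Fir must come before Beech, Elm, Ginkgo, Hazel, Ivy, and Juniper — 6 releases forced after it.
Everything else can be placed before Fir in some valid order, so Fir can sit as late as position 10 − 6 = 4.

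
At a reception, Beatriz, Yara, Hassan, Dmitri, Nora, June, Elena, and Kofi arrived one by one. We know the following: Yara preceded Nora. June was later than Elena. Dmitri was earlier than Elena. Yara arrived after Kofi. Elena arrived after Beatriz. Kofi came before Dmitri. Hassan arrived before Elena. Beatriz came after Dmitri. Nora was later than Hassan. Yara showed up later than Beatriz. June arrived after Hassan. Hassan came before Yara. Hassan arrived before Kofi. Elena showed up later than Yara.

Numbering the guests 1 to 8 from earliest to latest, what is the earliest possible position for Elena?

6

Beatriz, Dmitri, Hassan, Kofi, and Yara must all come before Elena — 5 forced predecessors.
Nothing else is forced ahead of Elena, so their earliest slot is position 5 + 1 = 6.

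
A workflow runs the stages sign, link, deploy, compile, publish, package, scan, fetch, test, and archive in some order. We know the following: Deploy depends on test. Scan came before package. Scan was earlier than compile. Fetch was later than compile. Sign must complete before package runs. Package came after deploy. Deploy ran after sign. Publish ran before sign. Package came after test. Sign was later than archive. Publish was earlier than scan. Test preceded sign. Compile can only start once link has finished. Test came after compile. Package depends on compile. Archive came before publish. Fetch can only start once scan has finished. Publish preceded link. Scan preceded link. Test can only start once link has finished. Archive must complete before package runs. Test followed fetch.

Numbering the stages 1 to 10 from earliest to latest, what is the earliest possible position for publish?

Archive must come before publish — 1 forced predecessor.
Nothing else is forced ahead of publish, so its earliest slot is position 1 + 1 = 2.

2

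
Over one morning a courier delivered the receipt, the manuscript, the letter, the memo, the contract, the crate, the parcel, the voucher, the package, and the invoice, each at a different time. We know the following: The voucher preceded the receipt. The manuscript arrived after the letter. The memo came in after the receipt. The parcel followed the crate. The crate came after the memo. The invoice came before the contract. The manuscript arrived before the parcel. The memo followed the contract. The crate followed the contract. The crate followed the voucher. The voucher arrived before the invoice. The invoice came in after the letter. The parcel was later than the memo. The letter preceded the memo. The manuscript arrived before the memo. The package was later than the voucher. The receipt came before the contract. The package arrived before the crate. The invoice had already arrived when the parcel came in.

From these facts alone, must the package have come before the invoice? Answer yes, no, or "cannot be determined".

cannot be determined

No chain of stated constraints runs from the package to the invoice, and none runs from the invoice to the package either.
So the relative order of the package and the invoice is not fixed by the given facts.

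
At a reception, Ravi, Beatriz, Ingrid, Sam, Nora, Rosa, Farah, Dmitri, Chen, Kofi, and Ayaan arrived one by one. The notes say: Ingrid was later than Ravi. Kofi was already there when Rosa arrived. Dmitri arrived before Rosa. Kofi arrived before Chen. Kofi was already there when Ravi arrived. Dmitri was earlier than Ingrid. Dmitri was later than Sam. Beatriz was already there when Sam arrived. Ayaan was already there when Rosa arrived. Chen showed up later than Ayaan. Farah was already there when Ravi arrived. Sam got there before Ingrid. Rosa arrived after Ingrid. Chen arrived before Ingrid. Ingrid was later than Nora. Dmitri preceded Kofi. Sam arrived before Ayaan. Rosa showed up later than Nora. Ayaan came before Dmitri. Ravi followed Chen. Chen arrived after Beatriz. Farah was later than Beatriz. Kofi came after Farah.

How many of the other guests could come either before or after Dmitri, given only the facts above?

2

Forced before Dmitri: Ayaan, Beatriz, and Sam; forced after Dmitri: Chen, Ingrid, Kofi, Ravi, and Rosa.
That leaves Farah and Nora with no forced order relative to Dmitri — 2.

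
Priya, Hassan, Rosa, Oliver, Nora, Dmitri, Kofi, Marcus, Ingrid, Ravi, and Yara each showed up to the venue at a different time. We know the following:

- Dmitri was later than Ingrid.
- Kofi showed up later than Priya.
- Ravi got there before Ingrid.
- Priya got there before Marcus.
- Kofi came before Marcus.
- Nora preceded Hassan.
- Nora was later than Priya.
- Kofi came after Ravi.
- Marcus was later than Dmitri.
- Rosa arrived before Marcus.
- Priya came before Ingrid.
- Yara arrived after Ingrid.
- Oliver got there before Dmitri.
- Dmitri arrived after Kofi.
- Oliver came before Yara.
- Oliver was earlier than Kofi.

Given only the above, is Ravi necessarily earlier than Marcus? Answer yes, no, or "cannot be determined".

Chain the constraints: Ravi → Kofi → Marcus. Each link is directly stated, so Ravi comes before Marcus.

yes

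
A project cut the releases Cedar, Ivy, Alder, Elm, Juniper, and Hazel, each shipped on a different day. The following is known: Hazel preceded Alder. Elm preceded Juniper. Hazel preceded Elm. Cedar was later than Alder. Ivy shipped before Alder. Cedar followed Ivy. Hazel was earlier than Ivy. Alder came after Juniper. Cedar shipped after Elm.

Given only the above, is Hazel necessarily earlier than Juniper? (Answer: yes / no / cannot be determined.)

Chain the constraints: Hazel → Elm → Juniper. Each link is directly stated, so Hazel comes before Juniper.

yes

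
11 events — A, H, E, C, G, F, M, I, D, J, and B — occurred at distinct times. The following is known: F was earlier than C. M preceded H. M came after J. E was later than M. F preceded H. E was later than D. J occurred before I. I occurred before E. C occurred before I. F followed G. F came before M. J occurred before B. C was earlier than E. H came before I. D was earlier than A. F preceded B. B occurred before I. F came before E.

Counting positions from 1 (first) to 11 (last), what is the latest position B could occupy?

B must come before E and I — 2 events forced after it.
Everything else can be placed before B in some valid order, so B can sit as late as position 11 − 2 = 9.

9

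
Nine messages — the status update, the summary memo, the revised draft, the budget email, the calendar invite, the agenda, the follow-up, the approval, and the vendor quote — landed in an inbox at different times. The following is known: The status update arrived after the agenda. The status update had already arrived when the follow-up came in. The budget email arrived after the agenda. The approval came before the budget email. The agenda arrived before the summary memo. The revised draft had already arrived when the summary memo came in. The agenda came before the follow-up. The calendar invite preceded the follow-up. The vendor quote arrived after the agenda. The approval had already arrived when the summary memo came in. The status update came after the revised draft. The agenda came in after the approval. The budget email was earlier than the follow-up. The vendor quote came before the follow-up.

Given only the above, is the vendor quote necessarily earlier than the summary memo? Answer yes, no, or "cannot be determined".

No chain of stated constraints runs from the vendor quote to the summary memo, and none runs from the summary memo to the vendor quote either.
So the relative order of the vendor quote and the summary memo is not fixed by the given facts.

cannot be determined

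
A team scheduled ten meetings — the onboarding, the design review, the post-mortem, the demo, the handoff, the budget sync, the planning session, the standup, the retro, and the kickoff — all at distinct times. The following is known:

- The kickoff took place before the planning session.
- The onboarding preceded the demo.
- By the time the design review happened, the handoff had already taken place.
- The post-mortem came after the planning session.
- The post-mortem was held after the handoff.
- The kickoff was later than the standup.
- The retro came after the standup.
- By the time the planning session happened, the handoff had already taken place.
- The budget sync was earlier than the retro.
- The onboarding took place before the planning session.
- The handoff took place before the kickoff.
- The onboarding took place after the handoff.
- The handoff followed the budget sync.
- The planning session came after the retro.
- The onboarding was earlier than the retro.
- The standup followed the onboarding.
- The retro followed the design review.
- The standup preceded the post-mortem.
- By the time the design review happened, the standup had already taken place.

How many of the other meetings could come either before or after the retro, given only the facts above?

Forced before the retro: the budget sync, the design review, the handoff, the onboarding, and the standup; forced after the retro: the planning session and the post-mortem.
That leaves the demo and the kickoff with no forced order relative to the retro — 2.

2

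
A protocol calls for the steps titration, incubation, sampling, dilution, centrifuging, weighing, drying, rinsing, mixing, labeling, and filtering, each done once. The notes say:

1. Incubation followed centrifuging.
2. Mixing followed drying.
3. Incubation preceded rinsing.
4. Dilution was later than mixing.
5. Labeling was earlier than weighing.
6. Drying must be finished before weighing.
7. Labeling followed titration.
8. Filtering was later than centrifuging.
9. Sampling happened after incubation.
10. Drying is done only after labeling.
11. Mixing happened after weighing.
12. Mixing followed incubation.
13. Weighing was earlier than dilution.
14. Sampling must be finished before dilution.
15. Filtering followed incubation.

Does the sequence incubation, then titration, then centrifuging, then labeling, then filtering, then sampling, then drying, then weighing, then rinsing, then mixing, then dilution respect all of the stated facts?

The constraints require centrifuging before incubation, but in the proposed sequence incubation appears ahead of centrifuging. That one violation is enough.

no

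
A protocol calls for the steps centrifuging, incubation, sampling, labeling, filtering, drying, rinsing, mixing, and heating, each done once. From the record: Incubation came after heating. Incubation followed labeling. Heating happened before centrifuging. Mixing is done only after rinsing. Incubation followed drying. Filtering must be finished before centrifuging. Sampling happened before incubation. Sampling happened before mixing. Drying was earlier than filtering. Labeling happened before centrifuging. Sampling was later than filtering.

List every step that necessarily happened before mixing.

drying, filtering, rinsing, sampling

Directly stated before mixing: rinsing and sampling.
Drying reaches mixing via drying → filtering → sampling → mixing.
Filtering reaches mixing via filtering → sampling → mixing.
No chain forces heating (or any of the others) ahead of mixing.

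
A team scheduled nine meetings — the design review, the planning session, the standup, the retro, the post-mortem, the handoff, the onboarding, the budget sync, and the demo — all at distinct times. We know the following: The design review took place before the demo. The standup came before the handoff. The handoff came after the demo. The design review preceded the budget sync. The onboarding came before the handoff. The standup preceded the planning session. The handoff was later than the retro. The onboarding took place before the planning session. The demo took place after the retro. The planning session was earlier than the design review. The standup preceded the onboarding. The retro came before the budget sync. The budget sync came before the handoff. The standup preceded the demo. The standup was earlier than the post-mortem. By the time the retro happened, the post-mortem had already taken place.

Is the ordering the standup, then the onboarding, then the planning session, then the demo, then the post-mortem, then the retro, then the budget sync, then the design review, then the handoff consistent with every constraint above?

no

The constraints require the design review before the demo, but in the proposed sequence the demo appears ahead of the design review. That one violation is enough.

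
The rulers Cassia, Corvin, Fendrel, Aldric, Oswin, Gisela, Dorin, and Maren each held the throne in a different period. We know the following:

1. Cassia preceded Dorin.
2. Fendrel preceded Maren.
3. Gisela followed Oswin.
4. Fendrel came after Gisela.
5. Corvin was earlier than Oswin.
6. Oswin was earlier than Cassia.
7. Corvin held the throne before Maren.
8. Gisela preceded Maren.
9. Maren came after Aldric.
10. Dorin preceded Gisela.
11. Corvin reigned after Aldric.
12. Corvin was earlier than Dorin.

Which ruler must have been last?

Every other ruler has a chain of constraints placing them before Maren, so Maren is last.

Maren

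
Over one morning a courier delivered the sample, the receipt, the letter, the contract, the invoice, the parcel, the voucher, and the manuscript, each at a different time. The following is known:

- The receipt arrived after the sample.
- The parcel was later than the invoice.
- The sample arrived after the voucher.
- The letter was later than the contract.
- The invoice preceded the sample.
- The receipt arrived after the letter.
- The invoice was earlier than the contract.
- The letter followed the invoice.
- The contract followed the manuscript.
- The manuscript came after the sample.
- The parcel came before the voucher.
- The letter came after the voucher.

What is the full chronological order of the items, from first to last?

The constraints fix every adjacent pair, so only one ordering works:
the invoice → the parcel → the voucher → the sample → the manuscript → the contract → the letter → the receipt.

the invoice, the parcel, the voucher, the sample, the manuscript, the contract, the letter, the receipt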